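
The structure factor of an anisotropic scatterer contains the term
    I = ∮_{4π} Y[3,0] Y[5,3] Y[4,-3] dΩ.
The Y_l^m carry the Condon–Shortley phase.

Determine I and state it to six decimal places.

0.103862

m-sum 0 ✓  L=12 even ✓  2≤4≤8 ✓
Π(2lᵢ+1) = 7×11×9 = 693
triangle coeff Δ(3,5,4) = 1/180180
Σ_t [1,3]: t=1:−1/576 t=2:+1/144 t=3:−1/576 = 1/288
(3j)²=20/1001 [(3 5 4; 0 0 0)], sign=+1
Σ_t [2,3]: t=2:+1/2880 t=3:−1/1440 = -1/2880
(3j)²=7/715 [(3 5 4; 0 3 -3)], sign=+1
⇒ 4πI² = 252/1859
I = (+1)√(252/1859/(4π)) = 0.10386175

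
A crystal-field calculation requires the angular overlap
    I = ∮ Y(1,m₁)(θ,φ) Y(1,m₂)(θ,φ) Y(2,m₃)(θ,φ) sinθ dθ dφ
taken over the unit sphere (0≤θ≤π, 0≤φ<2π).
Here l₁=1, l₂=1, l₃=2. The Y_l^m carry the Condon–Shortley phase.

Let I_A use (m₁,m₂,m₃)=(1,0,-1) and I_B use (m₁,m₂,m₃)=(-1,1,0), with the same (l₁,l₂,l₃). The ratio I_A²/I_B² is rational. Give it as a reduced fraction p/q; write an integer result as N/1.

Shared (l₁,l₂,l₃)=(1,1,2): N and (l;000)² cancel in I_A²/I_B².
A: Δ = 0!·2!·2!/5! = 1/30; Racah Σ t=0..0: t=0:+1/2 = 1/2; ⇒ 3j(1 1 2; 1 0 -1)² = 1/10, sgn -1
B: Δ = 0!·2!·2!/5! = 1/30; Racah Σ t=0..0: t=0:+1/4 = 1/4; ⇒ 3j(1 1 2; -1 1 0)² = 1/30, sgn +1
I_A²/I_B² = (1/10)/(1/30) = 3/1

3/1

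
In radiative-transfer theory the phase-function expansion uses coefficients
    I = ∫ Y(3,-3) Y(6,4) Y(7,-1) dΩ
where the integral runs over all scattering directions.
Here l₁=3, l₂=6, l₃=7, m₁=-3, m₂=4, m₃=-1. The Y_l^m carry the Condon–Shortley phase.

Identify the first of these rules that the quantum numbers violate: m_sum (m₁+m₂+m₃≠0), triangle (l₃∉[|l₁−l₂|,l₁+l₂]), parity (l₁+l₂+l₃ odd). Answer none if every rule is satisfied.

none

azimuthal sum: -3 + 4 − 1 = 0  ✓
3 ≤ 7 ≤ 9 (triangle on l)  ✓
L = 3 + 6 + 7 = 16 (even)  ✓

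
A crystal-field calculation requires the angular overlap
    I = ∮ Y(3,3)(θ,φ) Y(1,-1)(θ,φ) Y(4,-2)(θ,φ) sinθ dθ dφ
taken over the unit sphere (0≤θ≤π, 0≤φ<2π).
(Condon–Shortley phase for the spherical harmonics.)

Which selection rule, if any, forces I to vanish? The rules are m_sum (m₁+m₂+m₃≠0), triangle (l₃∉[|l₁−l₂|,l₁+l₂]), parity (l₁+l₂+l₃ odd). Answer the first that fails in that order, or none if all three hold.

none

Σmᵢ = 0  ✓
l₃∈[|l₁−l₂|,l₁+l₂]=[2,4], have l₃=4  ✓
Σlᵢ = 8 ⇒ even  ✓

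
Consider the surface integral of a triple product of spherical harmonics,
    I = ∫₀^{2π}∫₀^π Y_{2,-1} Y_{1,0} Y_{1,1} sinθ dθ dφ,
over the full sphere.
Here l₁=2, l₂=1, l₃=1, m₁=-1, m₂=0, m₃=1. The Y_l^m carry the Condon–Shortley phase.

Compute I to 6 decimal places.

m-sum 0 ✓  L=4 even ✓  1≤1≤3 ✓
Π(2lᵢ+1) = 5×3×3 = 45
triangle coeff Δ(2,1,1) = 1/30
Σ_t [1,1]: t=1:−1/1 = -1/1
(3j)²=2/15 [(2 1 1; 0 0 0)], sign=+1
Σ_t [1,1]: t=1:−1/2 = -1/2
(3j)²=1/10 [(2 1 1; -1 0 1)], sign=-1
⇒ 4πI² = 3/5
I = (-1)√(3/5/(4π)) = -0.21850969

-0.218510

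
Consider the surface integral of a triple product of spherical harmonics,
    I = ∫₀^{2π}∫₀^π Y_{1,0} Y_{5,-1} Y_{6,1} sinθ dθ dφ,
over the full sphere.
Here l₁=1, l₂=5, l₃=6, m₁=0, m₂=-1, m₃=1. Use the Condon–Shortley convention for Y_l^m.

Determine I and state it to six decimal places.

-0.241725

Checks pass: Σm=0; 12 even; l₃=6∈[4,6].
(2·1+1)(2·5+1)(2·6+1) = 429
Δ: 0! 2! 10! / 13! → 1/858
sum: t=0:+1/14400 = 1/14400
3j²(1 5 6; 0 0 0) = Δ·Π!·Σ² = 6/143  (sign +1)
sum: t=0:+1/17280 = 1/17280
3j²(1 5 6; 0 -1 1) = Δ·Π!·Σ² = 35/858  (sign -1)
combine: 4πI² = 429·6/143·35/858 = 105/143
take √, sign -1: I = -0.24172507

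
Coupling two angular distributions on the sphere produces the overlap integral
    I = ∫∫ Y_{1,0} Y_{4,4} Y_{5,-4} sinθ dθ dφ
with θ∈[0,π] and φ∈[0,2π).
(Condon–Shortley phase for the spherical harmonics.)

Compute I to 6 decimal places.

Checks pass: Σm=0; 10 even; l₃=5∈[3,5].
(2·1+1)(2·4+1)(2·5+1) = 297
Δ: 0! 2! 8! / 11! → 1/495
sum: t=0:+1/576 = 1/576
3j²(1 4 5; 0 0 0) = Δ·Π!·Σ² = 5/99  (sign -1)
sum: t=0:+1/40320 = 1/40320
3j²(1 4 5; 0 4 -4) = Δ·Π!·Σ² = 1/55  (sign -1)
combine: 4πI² = 297·5/99·1/55 = 3/11
take √, sign +1: I = 0.14731920

0.147319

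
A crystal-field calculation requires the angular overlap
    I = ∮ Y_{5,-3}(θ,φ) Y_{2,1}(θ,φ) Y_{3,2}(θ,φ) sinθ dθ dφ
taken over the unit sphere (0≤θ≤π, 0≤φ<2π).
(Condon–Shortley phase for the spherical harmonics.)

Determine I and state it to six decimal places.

-0.253584

Checks pass: Σm=0; 10 even; l₃=3∈[3,7].
(2·5+1)(2·2+1)(2·3+1) = 385
Δ: 4! 6! 0! / 11! → 1/2310
sum: t=2:+1/144 = 1/144
3j²(5 2 3; 0 0 0) = Δ·Π!·Σ² = 10/231  (sign -1)
sum: t=3:−1/720 = -1/720
3j²(5 2 3; -3 1 2) = Δ·Π!·Σ² = 8/165  (sign +1)
combine: 4πI² = 385·10/231·8/165 = 80/99
take √, sign -1: I = -0.25358436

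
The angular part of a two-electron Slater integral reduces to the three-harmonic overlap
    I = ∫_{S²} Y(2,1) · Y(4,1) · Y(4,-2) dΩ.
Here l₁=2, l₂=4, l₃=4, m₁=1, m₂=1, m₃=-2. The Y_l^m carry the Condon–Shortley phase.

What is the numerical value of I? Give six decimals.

m-sum 0 ✓  L=10 even ✓  2≤4≤6 ✓
Π(2lᵢ+1) = 5×9×9 = 405
triangle coeff Δ(2,4,4) = 1/13860
Σ_t [0,2]: t=0:+1/192 t=1:−1/36 t=2:+1/192 = -5/288
(3j)²=20/693 [(2 4 4; 0 0 0)], sign=-1
Σ_t [0,1]: t=0:+1/240 t=1:−1/96 = -1/160
(3j)²=27/1540 [(2 4 4; 1 1 -2)], sign=-1
⇒ 4πI² = 1215/5929
I = (+1)√(1215/5929/(4π)) = 0.12770047

0.127700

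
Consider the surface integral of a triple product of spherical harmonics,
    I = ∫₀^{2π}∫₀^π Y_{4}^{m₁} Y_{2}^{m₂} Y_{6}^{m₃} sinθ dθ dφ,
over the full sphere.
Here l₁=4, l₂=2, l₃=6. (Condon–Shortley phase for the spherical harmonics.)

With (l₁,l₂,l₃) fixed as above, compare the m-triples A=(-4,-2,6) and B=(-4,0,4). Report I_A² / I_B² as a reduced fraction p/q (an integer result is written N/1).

11/1

Same 4,2,6: normalisation and zero-m 3j drop out of the ratio.
A: Δ: 0! 8! 4! / 13! → 1/6435; sum: t=0:+1/967680 = 1/967680; 3j²(4 2 6; -4 -2 6) = Δ·Π!·Σ² = 1/13  (sign +1)
B: Δ: 0! 8! 4! / 13! → 1/6435; sum: t=0:+1/161280 = 1/161280; 3j²(4 2 6; -4 0 4) = Δ·Π!·Σ² = 1/143  (sign +1)
I_A²/I_B² = (1/13)/(1/143) = 11/1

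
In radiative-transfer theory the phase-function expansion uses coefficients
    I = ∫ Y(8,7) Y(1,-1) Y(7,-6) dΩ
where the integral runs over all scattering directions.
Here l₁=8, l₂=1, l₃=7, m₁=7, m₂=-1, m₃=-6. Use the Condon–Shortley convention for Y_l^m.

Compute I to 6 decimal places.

m-sum 0 ✓  L=16 even ✓  7≤7≤9 ✓
Π(2lᵢ+1) = 17×3×15 = 765
triangle coeff Δ(8,1,7) = 1/2040
Σ_t [1,1]: t=1:−1/25401600 = -1/25401600
(3j)²=8/255 [(8 1 7; 0 0 0)], sign=+1
Σ_t [0,0]: t=0:+1/12454041600 = 1/12454041600
(3j)²=7/136 [(8 1 7; 7 -1 -6)], sign=-1
⇒ 4πI² = 21/17
I = (-1)√(21/17/(4π)) = -0.31353083

-0.313531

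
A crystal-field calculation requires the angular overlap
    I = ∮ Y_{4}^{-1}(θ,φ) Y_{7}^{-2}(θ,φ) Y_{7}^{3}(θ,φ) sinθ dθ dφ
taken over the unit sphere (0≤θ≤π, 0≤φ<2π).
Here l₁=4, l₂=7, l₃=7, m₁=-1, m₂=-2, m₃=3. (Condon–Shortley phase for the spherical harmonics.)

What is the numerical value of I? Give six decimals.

m-sum 0 ✓  L=18 even ✓  3≤7≤11 ✓
Π(2lᵢ+1) = 9×15×15 = 2025
triangle coeff Δ(4,7,7) = 1/58198140
Σ_t [0,4]: t=0:+1/17418240 t=1:−1/622080 t=2:+1/230400 t=3:−1/622080 t=4:+1/17418240 = 1/806400
(3j)²=2268/230945 [(4 7 7; 0 0 0)], sign=-1
Σ_t [1,4]: t=1:−1/2488320 t=2:+1/725760 t=3:−1/1935360 t=4:+1/52254720 = 5/10450944
(3j)²=31250/2909907 [(4 7 7; -1 -2 3)], sign=+1
⇒ 4πI² = 455625000/2133423721
I = (-1)√(455625000/2133423721/(4π)) = -0.13036478

-0.130365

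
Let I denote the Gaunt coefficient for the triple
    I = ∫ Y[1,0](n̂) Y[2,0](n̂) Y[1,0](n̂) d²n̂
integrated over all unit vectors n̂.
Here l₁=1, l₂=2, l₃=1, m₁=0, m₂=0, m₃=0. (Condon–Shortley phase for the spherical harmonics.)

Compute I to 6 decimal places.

0.252313

m-sum 0 ✓  L=4 even ✓  1≤1≤3 ✓
Π(2lᵢ+1) = 3×5×3 = 45
triangle coeff Δ(1,2,1) = 1/30
Σ_t [1,1]: t=1:−1/1 = -1/1
(3j)²=2/15 [(1 2 1; 0 0 0)], sign=+1
(m-triple is (0,0,0) — same symbol as above.)
⇒ 4πI² = 4/5
I = (+1)√(4/5/(4π)) = 0.25231325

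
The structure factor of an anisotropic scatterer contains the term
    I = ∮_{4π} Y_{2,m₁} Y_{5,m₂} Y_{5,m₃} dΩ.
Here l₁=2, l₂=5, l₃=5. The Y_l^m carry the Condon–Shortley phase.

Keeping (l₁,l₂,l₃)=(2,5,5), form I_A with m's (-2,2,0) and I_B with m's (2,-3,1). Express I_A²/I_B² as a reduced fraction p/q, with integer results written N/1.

5/4

Shared (l₁,l₂,l₃)=(2,5,5): N and (l;000)² cancel in I_A²/I_B².
A: Δ = 2!·2!·8!/13! = 1/38610; Racah Σ t=2..2: t=2:+1/2880 = 1/2880; ⇒ 3j(2 5 5; -2 2 0)² = 14/429, sgn -1
B: Δ = 2!·2!·8!/13! = 1/38610; Racah Σ t=0..0: t=0:+1/5760 = 1/5760; ⇒ 3j(2 5 5; 2 -3 1)² = 56/2145, sgn +1
I_A²/I_B² = (14/429)/(56/2145) = 5/4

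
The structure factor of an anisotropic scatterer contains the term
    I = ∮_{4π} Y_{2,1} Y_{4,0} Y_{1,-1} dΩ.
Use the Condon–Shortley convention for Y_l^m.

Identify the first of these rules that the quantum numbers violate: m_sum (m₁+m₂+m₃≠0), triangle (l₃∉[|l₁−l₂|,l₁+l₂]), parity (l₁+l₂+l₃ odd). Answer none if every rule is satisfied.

triangle

m₁+m₂+m₃ = 1 + 0 − 1 = 0  ✓
triangle: |2−4|=2 ≤ l₃=1 ≤ 2+4=6  ✗
parity: l₁+l₂+l₃ = 7 is odd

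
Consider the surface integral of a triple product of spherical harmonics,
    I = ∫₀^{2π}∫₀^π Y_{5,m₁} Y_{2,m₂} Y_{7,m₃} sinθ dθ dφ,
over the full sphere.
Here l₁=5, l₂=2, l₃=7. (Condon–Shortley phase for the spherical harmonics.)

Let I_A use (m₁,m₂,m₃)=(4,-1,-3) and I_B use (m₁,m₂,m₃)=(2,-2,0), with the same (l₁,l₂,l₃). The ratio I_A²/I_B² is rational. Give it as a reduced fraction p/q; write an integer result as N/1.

8/7

Same 5,2,7: normalisation and zero-m 3j drop out of the ratio.
A: Δ: 0! 10! 4! / 15! → 1/15015; sum: t=0:+1/2177280 = 1/2177280; 3j²(5 2 7; 4 -1 -3) = Δ·Π!·Σ² = 8/3003  (sign +1)
B: Δ: 0! 10! 4! / 15! → 1/15015; sum: t=0:+1/725760 = 1/725760; 3j²(5 2 7; 2 -2 0) = Δ·Π!·Σ² = 1/429  (sign -1)
I_A²/I_B² = (8/3003)/(1/429) = 8/7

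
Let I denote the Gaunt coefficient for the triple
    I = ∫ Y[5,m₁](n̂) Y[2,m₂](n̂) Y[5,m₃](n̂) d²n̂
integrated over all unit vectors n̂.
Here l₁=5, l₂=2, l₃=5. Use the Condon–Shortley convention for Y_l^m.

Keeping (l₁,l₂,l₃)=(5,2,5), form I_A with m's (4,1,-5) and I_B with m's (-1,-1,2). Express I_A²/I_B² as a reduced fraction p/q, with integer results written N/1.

Shared (l₁,l₂,l₃)=(5,2,5): N and (l;000)² cancel in I_A²/I_B².
A: Δ = 2!·8!·2!/13! = 1/38610; Racah Σ t=1..1: t=1:−1/80640 = -1/80640; ⇒ 3j(5 2 5; 4 1 -5)² = 9/286, sgn -1
B: Δ = 2!·8!·2!/13! = 1/38610; Racah Σ t=0..1: t=0:+1/2880 t=1:−1/1440 = -1/2880; ⇒ 3j(5 2 5; -1 -1 2)² = 7/715, sgn +1
I_A²/I_B² = (9/286)/(7/715) = 45/14

45/14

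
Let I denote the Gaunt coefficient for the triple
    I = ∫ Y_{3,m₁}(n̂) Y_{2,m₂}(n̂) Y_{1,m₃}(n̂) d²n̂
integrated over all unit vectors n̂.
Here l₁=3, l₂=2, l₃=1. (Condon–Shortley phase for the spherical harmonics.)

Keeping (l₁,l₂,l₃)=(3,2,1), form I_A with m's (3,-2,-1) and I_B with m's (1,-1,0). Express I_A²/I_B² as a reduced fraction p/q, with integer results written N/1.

Same 3,2,1: normalisation and zero-m 3j drop out of the ratio.
A: Δ: 4! 2! 0! / 7! → 1/105; sum: t=0:+1/48 = 1/48; 3j²(3 2 1; 3 -2 -1) = Δ·Π!·Σ² = 1/7  (sign +1)
B: Δ: 4! 2! 0! / 7! → 1/105; sum: t=1:−1/6 = -1/6; 3j²(3 2 1; 1 -1 0) = Δ·Π!·Σ² = 8/105  (sign +1)
I_A²/I_B² = (1/7)/(8/105) = 15/8

15/8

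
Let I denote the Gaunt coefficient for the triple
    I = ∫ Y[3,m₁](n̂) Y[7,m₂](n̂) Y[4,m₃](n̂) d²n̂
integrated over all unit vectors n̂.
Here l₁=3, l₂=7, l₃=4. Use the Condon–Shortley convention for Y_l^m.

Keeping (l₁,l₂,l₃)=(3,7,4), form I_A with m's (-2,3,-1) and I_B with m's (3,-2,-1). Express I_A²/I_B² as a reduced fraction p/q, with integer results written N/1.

Shared (l₁,l₂,l₃)=(3,7,4): N and (l;000)² cancel in I_A²/I_B².
A: Δ = 6!·0!·8!/15! = 1/45045; Racah Σ t=5..5: t=5:−1/86400 = -1/86400; ⇒ 3j(3 7 4; -2 3 -1)² = 16/715, sgn +1
B: Δ = 6!·0!·8!/15! = 1/45045; Racah Σ t=0..0: t=0:+1/518400 = 1/518400; ⇒ 3j(3 7 4; 3 -2 -1)² = 4/2145, sgn -1
I_A²/I_B² = (16/715)/(4/2145) = 12/1

12/1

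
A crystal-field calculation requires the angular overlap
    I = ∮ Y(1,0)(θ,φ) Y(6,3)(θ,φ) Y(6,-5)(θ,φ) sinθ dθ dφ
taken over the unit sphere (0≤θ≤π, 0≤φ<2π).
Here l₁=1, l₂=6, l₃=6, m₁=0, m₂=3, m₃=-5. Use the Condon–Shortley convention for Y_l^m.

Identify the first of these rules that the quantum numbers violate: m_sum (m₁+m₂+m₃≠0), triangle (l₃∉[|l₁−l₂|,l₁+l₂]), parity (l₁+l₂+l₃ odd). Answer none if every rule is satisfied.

Σmᵢ = -2  ✗
l₃∈[|l₁−l₂|,l₁+l₂]=[5,7], have l₃=6
Σlᵢ = 13 ⇒ odd

m_sum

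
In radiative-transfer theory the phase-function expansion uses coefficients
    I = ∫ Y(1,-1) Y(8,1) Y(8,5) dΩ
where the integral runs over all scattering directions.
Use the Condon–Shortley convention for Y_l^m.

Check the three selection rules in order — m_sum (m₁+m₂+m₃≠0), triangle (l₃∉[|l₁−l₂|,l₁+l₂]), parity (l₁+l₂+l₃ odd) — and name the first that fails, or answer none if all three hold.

m_sum

Σmᵢ = 5  ✗
l₃∈[|l₁−l₂|,l₁+l₂]=[7,9], have l₃=8
Σlᵢ = 17 ⇒ odd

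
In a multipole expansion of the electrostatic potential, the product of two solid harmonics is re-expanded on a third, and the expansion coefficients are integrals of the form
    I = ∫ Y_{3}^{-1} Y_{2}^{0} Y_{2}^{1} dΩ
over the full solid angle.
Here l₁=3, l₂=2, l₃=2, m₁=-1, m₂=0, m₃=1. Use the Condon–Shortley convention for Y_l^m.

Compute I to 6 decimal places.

L=7 odd ⇒ parity kills the (l;000) factor ⇒ I = 0

0.000000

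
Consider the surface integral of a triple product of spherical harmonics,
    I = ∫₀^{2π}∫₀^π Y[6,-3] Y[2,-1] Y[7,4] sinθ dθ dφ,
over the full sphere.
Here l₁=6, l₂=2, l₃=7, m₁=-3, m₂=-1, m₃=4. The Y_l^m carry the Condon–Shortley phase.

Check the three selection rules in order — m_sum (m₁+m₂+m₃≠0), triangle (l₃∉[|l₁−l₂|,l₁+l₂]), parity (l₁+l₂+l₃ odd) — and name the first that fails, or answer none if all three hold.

parity

m₁+m₂+m₃ = -3 − 1 + 4 = 0  ✓
triangle: |6−2|=4 ≤ l₃=7 ≤ 6+2=8  ✓
parity: l₁+l₂+l₃ = 15 is odd  ✗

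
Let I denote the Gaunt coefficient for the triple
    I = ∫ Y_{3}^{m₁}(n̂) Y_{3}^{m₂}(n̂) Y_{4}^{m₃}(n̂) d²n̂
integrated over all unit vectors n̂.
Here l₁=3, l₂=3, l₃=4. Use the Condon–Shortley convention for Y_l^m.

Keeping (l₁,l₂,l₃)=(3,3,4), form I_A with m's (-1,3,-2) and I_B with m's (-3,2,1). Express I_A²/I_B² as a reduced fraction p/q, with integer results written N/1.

l's match ⇒ only the (l;m) 3-j factors differ between A and B.
A: triangle coeff Δ(3,3,4) = 1/34650; Σ_t [2,2]: t=2:+1/192 = 1/192; (3j)²=3/77 [(3 3 4; -1 3 -2)], sign=+1
B: triangle coeff Δ(3,3,4) = 1/34650; Σ_t [2,2]: t=2:+1/288 = 1/288; (3j)²=5/231 [(3 3 4; -3 2 1)], sign=-1
I_A²/I_B² = (3/77)/(5/231) = 9/5

9/5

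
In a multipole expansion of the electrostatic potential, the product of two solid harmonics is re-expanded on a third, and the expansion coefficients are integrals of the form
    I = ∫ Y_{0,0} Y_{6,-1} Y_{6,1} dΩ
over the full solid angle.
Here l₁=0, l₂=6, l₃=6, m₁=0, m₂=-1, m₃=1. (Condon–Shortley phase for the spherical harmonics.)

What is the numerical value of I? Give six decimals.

-0.282095

Checks pass: Σm=0; 12 even; l₃=6∈[6,6].
(2·0+1)(2·6+1)(2·6+1) = 169
Δ: 0! 0! 12! / 13! → 1/13
sum: t=0:+1/518400 = 1/518400
3j²(0 6 6; 0 0 0) = Δ·Π!·Σ² = 1/13  (sign +1)
sum: t=0:+1/604800 = 1/604800
3j²(0 6 6; 0 -1 1) = Δ·Π!·Σ² = 1/13  (sign -1)
combine: 4πI² = 169·1/13·1/13 = 1/1
take √, sign -1: I = -0.28209479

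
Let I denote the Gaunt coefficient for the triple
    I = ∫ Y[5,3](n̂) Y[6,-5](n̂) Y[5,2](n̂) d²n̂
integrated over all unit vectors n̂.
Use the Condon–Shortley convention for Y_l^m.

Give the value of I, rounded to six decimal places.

-0.065948

Checks pass: Σm=0; 16 even; l₃=5∈[1,11].
(2·5+1)(2·6+1)(2·5+1) = 1573
Δ: 6! 4! 6! / 17! → 1/28588560
sum: t=1:−1/345600 t=2:+1/13824 t=3:−1/5184 t=4:+1/13824 t=5:−1/345600 = -7/129600
3j²(5 6 5; 0 0 0) = Δ·Π!·Σ² = 80/7293  (sign +1)
sum: t=0:+1/345600 t=1:−1/518400 = 1/1036800
3j²(5 6 5; 3 -5 2) = Δ·Π!·Σ² = 7/2210  (sign -1)
combine: 4πI² = 1573·80/7293·7/2210 = 616/11271
take √, sign -1: I = -0.06594839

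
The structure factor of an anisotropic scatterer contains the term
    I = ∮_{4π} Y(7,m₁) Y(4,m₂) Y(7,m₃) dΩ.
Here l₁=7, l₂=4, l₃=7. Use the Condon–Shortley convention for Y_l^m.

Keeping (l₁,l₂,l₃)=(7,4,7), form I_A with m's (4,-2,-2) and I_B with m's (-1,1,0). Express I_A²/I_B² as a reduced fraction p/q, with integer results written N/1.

275/1134

Same 7,4,7: normalisation and zero-m 3j drop out of the ratio.
A: Δ: 4! 10! 4! / 19! → 1/58198140; sum: t=0:+1/2903040 t=1:−1/2903040 t=2:+1/34836480 = 1/34836480; 3j²(7 4 7; 4 -2 -2) = Δ·Π!·Σ² = 25/117572  (sign -1)
B: Δ: 4! 10! 4! / 19! → 1/58198140; sum: t=1:−1/4354560 t=2:+1/414720 t=3:−1/345600 t=4:+1/2488320 = -1/3225600; 3j²(7 4 7; -1 1 0) = Δ·Π!·Σ² = 81/92378  (sign +1)
I_A²/I_B² = (25/117572)/(81/92378) = 275/1134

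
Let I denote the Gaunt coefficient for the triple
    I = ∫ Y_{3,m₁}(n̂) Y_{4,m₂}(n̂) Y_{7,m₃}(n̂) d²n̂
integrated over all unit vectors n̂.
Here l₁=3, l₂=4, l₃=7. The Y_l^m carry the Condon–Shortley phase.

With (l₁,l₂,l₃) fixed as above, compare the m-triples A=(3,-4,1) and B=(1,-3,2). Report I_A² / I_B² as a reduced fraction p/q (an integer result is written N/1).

1/180

Same 3,4,7: normalisation and zero-m 3j drop out of the ratio.
A: Δ: 0! 6! 8! / 15! → 1/45045; sum: t=0:+1/29030400 = 1/29030400; 3j²(3 4 7; 3 -4 1) = Δ·Π!·Σ² = 1/45045  (sign +1)
B: Δ: 0! 6! 8! / 15! → 1/45045; sum: t=0:+1/241920 = 1/241920; 3j²(3 4 7; 1 -3 2) = Δ·Π!·Σ² = 4/1001  (sign -1)
I_A²/I_B² = (1/45045)/(4/1001) = 1/180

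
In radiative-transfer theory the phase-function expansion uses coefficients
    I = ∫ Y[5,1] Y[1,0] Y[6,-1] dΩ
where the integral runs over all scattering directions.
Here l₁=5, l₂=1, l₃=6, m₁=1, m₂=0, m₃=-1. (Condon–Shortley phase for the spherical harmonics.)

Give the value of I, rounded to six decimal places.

Rules hold: Σm=0, L=12 even, 4≤6≤6.
N = 11·3·13 = 429
Δ = 0!·10!·2!/13! = 1/858
Racah Σ t=0..0: t=0:+1/14400 = 1/14400
⇒ 3j(5 1 6; 0 0 0)² = 6/143, sgn +1
Racah Σ t=0..0: t=0:+1/17280 = 1/17280
⇒ 3j(5 1 6; 1 0 -1)² = 35/858, sgn -1
4πI² = N·(3j₀)²·(3jₘ)² = 105/143
I = -1·√(0.734266/4π) = -0.24172507

-0.241725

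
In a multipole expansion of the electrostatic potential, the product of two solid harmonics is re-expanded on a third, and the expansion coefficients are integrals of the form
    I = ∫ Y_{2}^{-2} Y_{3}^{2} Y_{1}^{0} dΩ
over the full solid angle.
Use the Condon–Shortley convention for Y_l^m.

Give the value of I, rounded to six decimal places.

Rules hold: Σm=0, L=6 even, 1≤1≤5.
N = 5·7·3 = 105
Δ = 4!·0!·2!/7! = 1/105
Racah Σ t=2..2: t=2:+1/4 = 1/4
⇒ 3j(2 3 1; 0 0 0)² = 3/35, sgn -1
Racah Σ t=4..4: t=4:+1/24 = 1/24
⇒ 3j(2 3 1; -2 2 0)² = 1/21, sgn -1
4πI² = N·(3j₀)²·(3jₘ)² = 3/7
I = +1·√(0.428571/4π) = 0.18467439

0.184674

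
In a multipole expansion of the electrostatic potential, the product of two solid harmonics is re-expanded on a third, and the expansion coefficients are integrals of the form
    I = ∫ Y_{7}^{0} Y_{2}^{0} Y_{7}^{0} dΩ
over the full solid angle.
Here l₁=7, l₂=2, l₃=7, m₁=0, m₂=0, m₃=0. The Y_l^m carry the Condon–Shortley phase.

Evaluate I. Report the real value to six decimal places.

0.159836

m-sum 0 ✓  L=16 even ✓  5≤7≤9 ✓
Π(2lᵢ+1) = 15×5×15 = 1125
triangle coeff Δ(7,2,7) = 1/185640
Σ_t [0,2]: t=0:+1/2419200 t=1:−1/518400 t=2:+1/2419200 = -1/907200
(3j)²=56/3315 [(7 2 7; 0 0 0)], sign=+1
(m-triple is (0,0,0) — same symbol as above.)
⇒ 4πI² = 15680/48841
I = (+1)√(15680/48841/(4π)) = 0.15983645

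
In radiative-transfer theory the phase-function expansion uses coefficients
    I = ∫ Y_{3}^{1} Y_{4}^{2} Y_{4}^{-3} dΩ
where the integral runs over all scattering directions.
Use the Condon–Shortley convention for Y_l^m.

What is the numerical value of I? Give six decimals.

l₁+l₂+l₃=11 is odd: 3j(l;000)=0 ⇒ I=0

0.000000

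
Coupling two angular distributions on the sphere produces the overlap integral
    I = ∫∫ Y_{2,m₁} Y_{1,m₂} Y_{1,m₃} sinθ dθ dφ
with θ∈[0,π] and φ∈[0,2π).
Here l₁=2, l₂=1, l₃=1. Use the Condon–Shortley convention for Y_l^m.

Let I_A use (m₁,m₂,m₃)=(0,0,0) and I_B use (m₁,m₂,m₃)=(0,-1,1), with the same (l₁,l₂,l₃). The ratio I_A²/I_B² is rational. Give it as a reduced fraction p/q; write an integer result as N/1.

4/1

Same 2,1,1: normalisation and zero-m 3j drop out of the ratio.
A: Δ: 2! 2! 0! / 5! → 1/30; sum: t=1:−1/1 = -1/1; 3j²(2 1 1; 0 0 0) = Δ·Π!·Σ² = 2/15  (sign +1)
B: Δ: 2! 2! 0! / 5! → 1/30; sum: t=0:+1/4 = 1/4; 3j²(2 1 1; 0 -1 1) = Δ·Π!·Σ² = 1/30  (sign +1)
I_A²/I_B² = (2/15)/(1/30) = 4/1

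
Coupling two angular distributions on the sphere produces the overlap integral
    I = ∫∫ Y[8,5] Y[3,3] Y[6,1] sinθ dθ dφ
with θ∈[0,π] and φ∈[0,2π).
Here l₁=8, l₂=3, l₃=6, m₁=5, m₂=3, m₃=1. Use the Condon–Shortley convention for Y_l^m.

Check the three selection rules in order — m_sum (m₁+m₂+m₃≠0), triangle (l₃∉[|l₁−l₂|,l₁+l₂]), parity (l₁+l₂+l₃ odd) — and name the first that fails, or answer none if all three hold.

m_sum

Σmᵢ = 9  ✗
l₃∈[|l₁−l₂|,l₁+l₂]=[5,11], have l₃=6
Σlᵢ = 17 ⇒ odd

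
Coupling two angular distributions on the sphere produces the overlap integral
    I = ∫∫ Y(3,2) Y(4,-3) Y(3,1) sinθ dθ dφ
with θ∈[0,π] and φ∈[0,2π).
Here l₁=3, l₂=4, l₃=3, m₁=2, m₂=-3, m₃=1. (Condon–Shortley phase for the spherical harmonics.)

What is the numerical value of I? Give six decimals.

-0.095955

Checks pass: Σm=0; 10 even; l₃=3∈[1,7].
(2·3+1)(2·4+1)(2·3+1) = 441
Δ: 4! 2! 4! / 11! → 1/34650
sum: t=1:−1/72 t=2:+1/16 t=3:−1/72 = 5/144
3j²(3 4 3; 0 0 0) = Δ·Π!·Σ² = 2/77  (sign -1)
sum: t=0:+1/144 t=1:−1/288 = 1/288
3j²(3 4 3; 2 -3 1) = Δ·Π!·Σ² = 1/99  (sign +1)
combine: 4πI² = 441·2/77·1/99 = 14/121
take √, sign -1: I = -0.09595473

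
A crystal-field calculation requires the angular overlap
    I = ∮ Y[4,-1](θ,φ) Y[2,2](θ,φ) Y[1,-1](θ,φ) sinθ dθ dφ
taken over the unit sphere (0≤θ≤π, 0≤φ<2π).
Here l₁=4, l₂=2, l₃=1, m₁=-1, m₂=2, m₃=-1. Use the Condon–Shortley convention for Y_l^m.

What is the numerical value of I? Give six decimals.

triangle: need 2≤l₃≤6, have 1; I=0

0.000000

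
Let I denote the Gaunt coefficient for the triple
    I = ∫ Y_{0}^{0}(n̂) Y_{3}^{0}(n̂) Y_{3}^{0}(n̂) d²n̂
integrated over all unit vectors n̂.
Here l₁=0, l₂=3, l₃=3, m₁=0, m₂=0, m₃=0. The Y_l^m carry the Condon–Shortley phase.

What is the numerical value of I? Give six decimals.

Checks pass: Σm=0; 6 even; l₃=3∈[3,3].
(2·0+1)(2·3+1)(2·3+1) = 49
Δ: 0! 0! 6! / 7! → 1/7
sum: t=0:+1/36 = 1/36
3j²(0 3 3; 0 0 0) = Δ·Π!·Σ² = 1/7  (sign -1)
(m-triple is (0,0,0) — same symbol as above.)
combine: 4πI² = 49·1/7·1/7 = 1/1
take √, sign +1: I = 0.28209479

0.282095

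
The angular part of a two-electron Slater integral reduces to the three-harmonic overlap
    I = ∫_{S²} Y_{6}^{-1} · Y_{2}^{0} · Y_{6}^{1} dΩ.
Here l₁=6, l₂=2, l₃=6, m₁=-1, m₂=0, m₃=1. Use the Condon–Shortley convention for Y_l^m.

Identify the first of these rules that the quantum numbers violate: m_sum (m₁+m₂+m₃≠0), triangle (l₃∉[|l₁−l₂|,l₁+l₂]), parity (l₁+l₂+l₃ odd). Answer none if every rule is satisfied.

azimuthal sum: -1 + 0 + 1 = 0  ✓
4 ≤ 6 ≤ 8 (triangle on l)  ✓
L = 6 + 2 + 6 = 14 (even)  ✓

none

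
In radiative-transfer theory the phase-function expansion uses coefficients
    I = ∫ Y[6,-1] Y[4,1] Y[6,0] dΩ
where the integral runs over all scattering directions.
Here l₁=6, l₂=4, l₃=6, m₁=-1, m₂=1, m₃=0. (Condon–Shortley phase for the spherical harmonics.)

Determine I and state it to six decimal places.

-0.043721

Checks pass: Σm=0; 16 even; l₃=6∈[2,10].
(2·6+1)(2·4+1)(2·6+1) = 1521
Δ: 4! 8! 4! / 17! → 1/15315300
sum: t=0:+1/829440 t=1:−1/25920 t=2:+1/9216 t=3:−1/25920 t=4:+1/829440 = 7/207360
3j²(6 4 6; 0 0 0) = Δ·Π!·Σ² = 28/2431  (sign +1)
sum: t=1:−1/207360 t=2:+1/17280 t=3:−1/13824 t=4:+1/103680 = -1/103680
3j²(6 4 6; -1 1 0) = Δ·Π!·Σ² = 10/7293  (sign -1)
combine: 4πI² = 1521·28/2431·10/7293 = 840/34969
take √, sign -1: I = -0.04372130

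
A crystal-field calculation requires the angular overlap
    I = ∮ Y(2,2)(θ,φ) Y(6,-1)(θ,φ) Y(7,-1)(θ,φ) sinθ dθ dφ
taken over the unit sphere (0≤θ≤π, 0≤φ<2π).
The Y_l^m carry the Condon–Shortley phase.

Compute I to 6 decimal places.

L=15 odd ⇒ parity kills the (l;000) factor ⇒ I = 0

0.000000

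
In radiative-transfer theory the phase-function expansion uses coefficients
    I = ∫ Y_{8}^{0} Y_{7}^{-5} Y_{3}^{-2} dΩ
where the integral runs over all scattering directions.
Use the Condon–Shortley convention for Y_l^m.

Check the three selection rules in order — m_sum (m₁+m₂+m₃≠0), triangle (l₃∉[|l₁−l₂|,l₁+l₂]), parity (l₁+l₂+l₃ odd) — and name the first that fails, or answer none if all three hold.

m_sum

azimuthal sum: 0 − 5 − 2 = -7  ✗
1 ≤ 3 ≤ 15 (triangle on l)
L = 8 + 7 + 3 = 18 (even)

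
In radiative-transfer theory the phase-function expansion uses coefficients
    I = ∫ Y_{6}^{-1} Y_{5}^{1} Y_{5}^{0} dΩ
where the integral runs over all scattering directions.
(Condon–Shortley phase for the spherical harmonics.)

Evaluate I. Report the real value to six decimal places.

Checks pass: Σm=0; 16 even; l₃=5∈[1,11].
(2·6+1)(2·5+1)(2·5+1) = 1573
Δ: 6! 6! 4! / 17! → 1/28588560
sum: t=1:−1/345600 t=2:+1/13824 t=3:−1/5184 t=4:+1/13824 t=5:−1/345600 = -7/129600
3j²(6 5 5; 0 0 0) = Δ·Π!·Σ² = 80/7293  (sign +1)
sum: t=2:+1/138240 t=3:−1/10368 t=4:+1/6912 t=5:−1/34560 t=6:+1/2073600 = 7/259200
3j²(6 5 5; -1 1 0) = Δ·Π!·Σ² = 28/7293  (sign -1)
combine: 4πI² = 1573·80/7293·28/7293 = 2240/33813
take √, sign -1: I = -0.07260679

-0.072607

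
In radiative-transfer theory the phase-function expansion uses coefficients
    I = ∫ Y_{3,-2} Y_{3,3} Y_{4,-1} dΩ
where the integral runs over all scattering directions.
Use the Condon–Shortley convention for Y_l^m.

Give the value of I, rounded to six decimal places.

Checks pass: Σm=0; 10 even; l₃=4∈[0,6].
(2·3+1)(2·3+1)(2·4+1) = 441
Δ: 2! 4! 4! / 11! → 1/34650
sum: t=0:+1/72 t=1:−1/16 t=2:+1/72 = -5/144
3j²(3 3 4; 0 0 0) = Δ·Π!·Σ² = 2/77  (sign -1)
sum: t=2:+1/288 = 1/288
3j²(3 3 4; -2 3 -1) = Δ·Π!·Σ² = 5/231  (sign -1)
combine: 4πI² = 441·2/77·5/231 = 30/121
take √, sign +1: I = 0.14046335

0.140463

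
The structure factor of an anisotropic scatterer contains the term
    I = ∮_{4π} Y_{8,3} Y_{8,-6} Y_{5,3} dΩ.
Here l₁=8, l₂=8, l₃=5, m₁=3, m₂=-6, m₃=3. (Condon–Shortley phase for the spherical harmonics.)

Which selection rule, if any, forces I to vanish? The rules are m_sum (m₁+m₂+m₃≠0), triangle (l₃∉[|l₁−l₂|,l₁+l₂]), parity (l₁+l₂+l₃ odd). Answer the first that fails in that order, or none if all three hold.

parity

m₁+m₂+m₃ = 3 − 6 + 3 = 0  ✓
triangle: |8−8|=0 ≤ l₃=5 ≤ 8+8=16  ✓
parity: l₁+l₂+l₃ = 21 is odd  ✗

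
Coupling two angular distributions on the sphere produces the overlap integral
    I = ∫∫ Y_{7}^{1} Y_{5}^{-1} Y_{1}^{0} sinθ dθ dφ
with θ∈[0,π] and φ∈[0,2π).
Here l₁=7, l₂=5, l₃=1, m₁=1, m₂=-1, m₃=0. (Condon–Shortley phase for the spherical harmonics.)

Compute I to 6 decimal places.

0.000000

|7−5|≤1≤7+5 violated ⇒ I = 0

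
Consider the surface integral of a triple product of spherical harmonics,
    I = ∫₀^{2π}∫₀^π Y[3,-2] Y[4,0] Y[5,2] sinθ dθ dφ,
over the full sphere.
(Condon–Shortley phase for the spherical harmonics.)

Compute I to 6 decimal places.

Checks pass: Σm=0; 12 even; l₃=5∈[1,7].
(2·3+1)(2·4+1)(2·5+1) = 693
Δ: 2! 4! 6! / 13! → 1/180180
sum: t=0:+1/576 t=1:−1/144 t=2:+1/576 = -1/288
3j²(3 4 5; 0 0 0) = Δ·Π!·Σ² = 20/1001  (sign +1)
sum: t=1:−1/864 t=2:+1/576 = 1/1728
3j²(3 4 5; -2 0 2) = Δ·Π!·Σ² = 5/1287  (sign -1)
combine: 4πI² = 693·20/1001·5/1287 = 100/1859
take √, sign -1: I = -0.06542675

-0.065427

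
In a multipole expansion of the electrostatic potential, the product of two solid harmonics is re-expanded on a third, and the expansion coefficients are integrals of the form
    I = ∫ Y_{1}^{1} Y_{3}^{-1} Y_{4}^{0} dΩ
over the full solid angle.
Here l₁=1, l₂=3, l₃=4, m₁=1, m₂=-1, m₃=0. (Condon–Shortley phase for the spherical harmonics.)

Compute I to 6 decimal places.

Checks pass: Σm=0; 8 even; l₃=4∈[2,4].
(2·1+1)(2·3+1)(2·4+1) = 189
Δ: 0! 2! 6! / 9! → 1/252
sum: t=0:+1/36 = 1/36
3j²(1 3 4; 0 0 0) = Δ·Π!·Σ² = 4/63  (sign +1)
sum: t=0:+1/96 = 1/96
3j²(1 3 4; 1 -1 0) = Δ·Π!·Σ² = 1/42  (sign +1)
combine: 4πI² = 189·4/63·1/42 = 2/7
take √, sign +1: I = 0.15078601

0.150786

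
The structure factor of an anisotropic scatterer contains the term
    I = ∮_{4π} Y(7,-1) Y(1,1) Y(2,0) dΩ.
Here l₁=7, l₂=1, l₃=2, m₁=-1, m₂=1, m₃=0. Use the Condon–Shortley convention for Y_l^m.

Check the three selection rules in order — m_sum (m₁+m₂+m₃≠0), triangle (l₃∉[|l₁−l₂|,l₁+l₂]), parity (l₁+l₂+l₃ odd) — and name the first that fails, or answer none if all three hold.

triangle

m₁+m₂+m₃ = -1 + 1 + 0 = 0  ✓
triangle: |7−1|=6 ≤ l₃=2 ≤ 7+1=8  ✗
parity: l₁+l₂+l₃ = 10 is even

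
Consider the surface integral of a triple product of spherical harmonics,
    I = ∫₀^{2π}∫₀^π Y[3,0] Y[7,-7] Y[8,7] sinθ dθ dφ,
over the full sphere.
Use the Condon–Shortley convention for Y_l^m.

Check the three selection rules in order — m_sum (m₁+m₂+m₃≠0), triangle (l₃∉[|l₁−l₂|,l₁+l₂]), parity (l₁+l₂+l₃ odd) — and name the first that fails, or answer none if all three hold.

none

azimuthal sum: 0 − 7 + 7 = 0  ✓
4 ≤ 8 ≤ 10 (triangle on l)  ✓
L = 3 + 7 + 8 = 18 (even)  ✓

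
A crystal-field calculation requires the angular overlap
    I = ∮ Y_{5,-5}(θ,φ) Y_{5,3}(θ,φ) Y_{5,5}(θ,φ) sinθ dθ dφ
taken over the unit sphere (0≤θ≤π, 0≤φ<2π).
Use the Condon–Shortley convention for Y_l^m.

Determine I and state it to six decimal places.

m-sum = -5 + 3 + 5 = 3 ≠ 0 ⇒ I = 0

0.000000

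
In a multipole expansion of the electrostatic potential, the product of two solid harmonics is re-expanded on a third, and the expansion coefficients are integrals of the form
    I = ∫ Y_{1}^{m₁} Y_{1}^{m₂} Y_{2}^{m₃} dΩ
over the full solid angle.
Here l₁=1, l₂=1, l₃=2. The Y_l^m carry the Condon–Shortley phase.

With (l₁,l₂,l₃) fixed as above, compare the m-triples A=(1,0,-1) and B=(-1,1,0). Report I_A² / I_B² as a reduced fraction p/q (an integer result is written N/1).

Same 1,1,2: normalisation and zero-m 3j drop out of the ratio.
A: Δ: 0! 2! 2! / 5! → 1/30; sum: t=0:+1/2 = 1/2; 3j²(1 1 2; 1 0 -1) = Δ·Π!·Σ² = 1/10  (sign -1)
B: Δ: 0! 2! 2! / 5! → 1/30; sum: t=0:+1/4 = 1/4; 3j²(1 1 2; -1 1 0) = Δ·Π!·Σ² = 1/30  (sign +1)
I_A²/I_B² = (1/10)/(1/30) = 3/1

3/1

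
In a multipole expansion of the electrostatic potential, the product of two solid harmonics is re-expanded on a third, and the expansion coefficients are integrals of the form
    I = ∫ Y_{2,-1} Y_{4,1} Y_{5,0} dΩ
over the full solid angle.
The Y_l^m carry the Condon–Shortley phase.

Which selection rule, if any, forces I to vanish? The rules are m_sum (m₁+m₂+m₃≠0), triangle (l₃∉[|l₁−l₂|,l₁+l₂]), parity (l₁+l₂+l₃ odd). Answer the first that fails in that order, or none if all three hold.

Σmᵢ = 0  ✓
l₃∈[|l₁−l₂|,l₁+l₂]=[2,6], have l₃=5  ✓
Σlᵢ = 11 ⇒ odd  ✗

parity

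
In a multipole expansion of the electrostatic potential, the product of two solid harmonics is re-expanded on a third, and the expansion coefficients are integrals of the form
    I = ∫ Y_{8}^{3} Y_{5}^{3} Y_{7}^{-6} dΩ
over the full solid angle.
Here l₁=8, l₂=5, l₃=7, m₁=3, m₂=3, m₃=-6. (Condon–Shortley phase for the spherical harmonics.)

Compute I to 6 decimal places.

Rules hold: Σm=0, L=20 even, 3≤7≤13.
N = 17·11·15 = 2805
Δ = 6!·10!·4!/21! = 1/814773960
Racah Σ t=1..5: t=1:−1/87091200 t=2:+1/4976640 t=3:−1/2073600 t=4:+1/4976640 t=5:−1/87091200 = -1/9676800
⇒ 3j(8 5 7; 0 0 0)² = 360/46189, sgn +1
Racah Σ t=4..5: t=4:+1/418037760 t=5:−1/2612736000 = 1/497664000
⇒ 3j(8 5 7; 3 3 -6)² = 77/6460, sgn -1
4πI² = N·(3j₀)²·(3jₘ)² = 20790/79781
I = -1·√(0.260588/4π) = -0.14400334

-0.144003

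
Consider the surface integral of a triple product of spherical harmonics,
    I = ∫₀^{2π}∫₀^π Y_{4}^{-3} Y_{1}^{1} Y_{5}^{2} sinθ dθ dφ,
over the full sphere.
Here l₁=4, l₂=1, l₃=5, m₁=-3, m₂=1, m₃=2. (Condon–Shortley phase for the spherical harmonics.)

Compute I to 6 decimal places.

0.085055

m-sum 0 ✓  L=10 even ✓  3≤5≤5 ✓
Π(2lᵢ+1) = 9×3×11 = 297
triangle coeff Δ(4,1,5) = 1/495
Σ_t [0,0]: t=0:+1/576 = 1/576
(3j)²=5/99 [(4 1 5; 0 0 0)], sign=-1
Σ_t [0,0]: t=0:+1/10080 = 1/10080
(3j)²=1/165 [(4 1 5; -3 1 2)], sign=-1
⇒ 4πI² = 1/11
I = (+1)√(1/11/(4π)) = 0.08505478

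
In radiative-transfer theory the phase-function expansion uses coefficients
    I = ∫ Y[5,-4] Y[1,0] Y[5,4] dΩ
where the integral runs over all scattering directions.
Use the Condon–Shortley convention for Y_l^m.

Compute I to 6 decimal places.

0.000000

Σlᵢ=11 odd — θ-integrand is odd under cosθ→−cosθ; I=0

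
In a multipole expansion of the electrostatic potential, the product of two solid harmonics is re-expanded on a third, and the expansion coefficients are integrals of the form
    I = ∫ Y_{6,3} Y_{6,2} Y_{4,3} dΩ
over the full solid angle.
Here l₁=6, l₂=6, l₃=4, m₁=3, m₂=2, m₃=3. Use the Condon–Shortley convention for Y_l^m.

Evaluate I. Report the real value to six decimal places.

0.000000

3 + 2 + 3 = 8 ≠ 0: azimuthal integral kills it; I = 0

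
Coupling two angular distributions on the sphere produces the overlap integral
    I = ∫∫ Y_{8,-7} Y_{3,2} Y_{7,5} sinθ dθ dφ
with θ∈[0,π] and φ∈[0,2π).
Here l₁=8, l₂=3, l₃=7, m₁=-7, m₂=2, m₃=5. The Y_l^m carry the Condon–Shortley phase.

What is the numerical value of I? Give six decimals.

Checks pass: Σm=0; 18 even; l₃=7∈[5,11].
(2·8+1)(2·3+1)(2·7+1) = 1785
Δ: 4! 12! 2! / 19! → 1/5290740
sum: t=1:−1/7257600 t=2:+1/2073600 t=3:−1/7257600 = 1/4838400
3j²(8 3 7; 0 0 0) = Δ·Π!·Σ² = 252/20995  (sign -1)
sum: t=3:−1/5748019200 t=4:+1/958003200 = 1/1149603840
3j²(8 3 7; -7 2 5) = Δ·Π!·Σ² = 125/5814  (sign +1)
combine: 4πI² = 1785·252/20995·125/5814 = 36750/79781
take √, sign -1: I = -0.19145821

-0.191458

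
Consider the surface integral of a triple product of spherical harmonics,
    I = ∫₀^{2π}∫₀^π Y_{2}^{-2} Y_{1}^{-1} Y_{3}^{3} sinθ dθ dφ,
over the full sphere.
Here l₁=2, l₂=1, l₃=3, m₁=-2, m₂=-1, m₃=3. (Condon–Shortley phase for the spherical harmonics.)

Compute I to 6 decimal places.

-0.319865

Rules hold: Σm=0, L=6 even, 1≤3≤3.
N = 5·3·7 = 105
Δ = 0!·4!·2!/7! = 1/105
Racah Σ t=0..0: t=0:+1/4 = 1/4
⇒ 3j(2 1 3; 0 0 0)² = 3/35, sgn -1
Racah Σ t=0..0: t=0:+1/48 = 1/48
⇒ 3j(2 1 3; -2 -1 3)² = 1/7, sgn +1
4πI² = N·(3j₀)²·(3jₘ)² = 9/7
I = -1·√(1.28571/4π) = -0.31986543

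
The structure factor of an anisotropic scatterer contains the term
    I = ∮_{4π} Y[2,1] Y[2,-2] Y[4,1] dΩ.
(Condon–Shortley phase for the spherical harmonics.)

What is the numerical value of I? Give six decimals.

-0.090112

Checks pass: Σm=0; 8 even; l₃=4∈[0,4].
(2·2+1)(2·2+1)(2·4+1) = 225
Δ: 0! 4! 4! / 9! → 1/630
sum: t=0:+1/16 = 1/16
3j²(2 2 4; 0 0 0) = Δ·Π!·Σ² = 2/35  (sign +1)
sum: t=0:+1/144 = 1/144
3j²(2 2 4; 1 -2 1) = Δ·Π!·Σ² = 1/126  (sign -1)
combine: 4πI² = 225·2/35·1/126 = 5/49
take √, sign -1: I = -0.09011188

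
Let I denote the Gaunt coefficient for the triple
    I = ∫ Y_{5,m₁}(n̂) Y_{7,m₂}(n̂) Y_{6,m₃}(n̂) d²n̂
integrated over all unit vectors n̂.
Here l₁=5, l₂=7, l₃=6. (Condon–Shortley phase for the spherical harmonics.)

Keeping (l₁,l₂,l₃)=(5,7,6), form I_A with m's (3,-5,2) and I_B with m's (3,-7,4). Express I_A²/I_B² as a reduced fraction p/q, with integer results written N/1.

3/910

Same 5,7,6: normalisation and zero-m 3j drop out of the ratio.
A: Δ: 6! 4! 8! / 19! → 1/174594420; sum: t=0:+1/4147200 t=1:−1/3628800 t=2:+1/46448640 = -1/77414400; 3j²(5 7 6; 3 -5 2) = Δ·Π!·Σ² = 3/41990  (sign -1)
B: Δ: 6! 4! 8! / 19! → 1/174594420; sum: t=0:+1/116121600 = 1/116121600; 3j²(5 7 6; 3 -7 4) = Δ·Π!·Σ² = 7/323  (sign +1)
I_A²/I_B² = (3/41990)/(7/323) = 3/910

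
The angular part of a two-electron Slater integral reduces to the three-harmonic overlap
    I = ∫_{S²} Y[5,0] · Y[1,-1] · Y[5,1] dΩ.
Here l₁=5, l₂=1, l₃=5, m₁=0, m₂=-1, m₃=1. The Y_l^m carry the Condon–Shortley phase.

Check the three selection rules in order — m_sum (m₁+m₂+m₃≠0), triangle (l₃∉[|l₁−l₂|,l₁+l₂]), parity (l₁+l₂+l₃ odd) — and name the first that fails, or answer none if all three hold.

m₁+m₂+m₃ = 0 − 1 + 1 = 0  ✓
triangle: |5−1|=4 ≤ l₃=5 ≤ 5+1=6  ✓
parity: l₁+l₂+l₃ = 11 is odd  ✗

parity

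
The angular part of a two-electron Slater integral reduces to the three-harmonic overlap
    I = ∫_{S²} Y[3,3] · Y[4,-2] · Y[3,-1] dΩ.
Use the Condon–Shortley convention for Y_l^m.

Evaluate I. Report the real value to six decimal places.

Rules hold: Σm=0, L=10 even, 1≤3≤7.
N = 7·9·7 = 441
Δ = 4!·2!·4!/11! = 1/34650
Racah Σ t=1..3: t=1:−1/72 t=2:+1/16 t=3:−1/72 = 5/144
⇒ 3j(3 4 3; 0 0 0)² = 2/77, sgn -1
Racah Σ t=0..0: t=0:+1/192 = 1/192
⇒ 3j(3 4 3; 3 -2 -1)² = 3/77, sgn +1
4πI² = N·(3j₀)²·(3jₘ)² = 54/121
I = -1·√(0.446281/4π) = -0.18845135

-0.188451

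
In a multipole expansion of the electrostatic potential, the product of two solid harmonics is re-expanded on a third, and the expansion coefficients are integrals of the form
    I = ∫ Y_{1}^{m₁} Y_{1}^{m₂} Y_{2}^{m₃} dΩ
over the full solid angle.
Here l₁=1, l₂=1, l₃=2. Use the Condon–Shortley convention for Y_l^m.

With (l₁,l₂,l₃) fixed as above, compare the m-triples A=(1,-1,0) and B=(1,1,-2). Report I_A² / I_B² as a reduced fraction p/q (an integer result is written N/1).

1/6

Shared (l₁,l₂,l₃)=(1,1,2): N and (l;000)² cancel in I_A²/I_B².
A: Δ = 0!·2!·2!/5! = 1/30; Racah Σ t=0..0: t=0:+1/4 = 1/4; ⇒ 3j(1 1 2; 1 -1 0)² = 1/30, sgn +1
B: Δ = 0!·2!·2!/5! = 1/30; Racah Σ t=0..0: t=0:+1/4 = 1/4; ⇒ 3j(1 1 2; 1 1 -2)² = 1/5, sgn +1
I_A²/I_B² = (1/30)/(1/5) = 1/6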